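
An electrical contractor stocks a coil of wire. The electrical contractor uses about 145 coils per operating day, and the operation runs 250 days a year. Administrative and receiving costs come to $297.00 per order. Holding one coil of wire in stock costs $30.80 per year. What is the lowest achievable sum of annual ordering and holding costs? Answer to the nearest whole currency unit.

TC* ≈ $25,753

Annual demand D = 145 × 250 = 36,250.
Q* = √(2DS/H) = √(2 × 36,250 × 297 / 30.8) ≈ 836.13.
At Q*, ordering cost (D/Q*)S equals holding cost (Q*/2)H, each = √(DSH/2).
Minimum total = √(2DSH) = √(2 × 36,250 × 297 × 30.8) ≈ 25752.689.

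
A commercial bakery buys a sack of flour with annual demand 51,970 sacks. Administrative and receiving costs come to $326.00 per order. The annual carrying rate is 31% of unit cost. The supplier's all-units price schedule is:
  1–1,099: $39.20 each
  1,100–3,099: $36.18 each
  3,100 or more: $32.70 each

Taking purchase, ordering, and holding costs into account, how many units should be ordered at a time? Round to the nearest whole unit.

Q* ≈ 3,100 sacks

Holding cost per unit per year at price C is H = 0.31·C.
For each price level, check whether its EOQ is feasible; otherwise the best quantity at that price is the breakpoint.
Tier 1 ($39.20): EOQ = 1669.8 exceeds tier's upper bound 1099, so this tier is dominated.
EOQ at $36.18 = 1738.1 (feasible in tier 2): TC = 51,970×$36.18 + (51,970/1738.1)×326 + (1738.1/2)×0.31×$36.18 = $1,899,769.24.
EOQ at $32.70 = 1828.3 < 3100, so use break Q=3100: TC = 51,970×$32.70 + (51,970/3100.0)×326 + (3100.0/2)×0.31×$32.70 = $1,720,596.58.
Lowest total cost is $1,720,596.58 at Q = 3100.0.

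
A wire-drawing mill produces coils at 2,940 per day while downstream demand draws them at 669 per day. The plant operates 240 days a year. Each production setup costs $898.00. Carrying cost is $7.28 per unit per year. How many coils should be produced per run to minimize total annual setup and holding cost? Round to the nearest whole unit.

Q* ≈ 7,161 coils

Annual demand D = 669 × 240 = 160,560.
Production build-up factor (1 − d/p) = 1 − 669/2,940 = 0.7724.
Q* = √(2DS / (H(1 − d/p))) = √(2 × 160,560 × 898 / (7.28 × 0.7724)).
= √(288,365,760 / 5.6234) ≈ 7160.960.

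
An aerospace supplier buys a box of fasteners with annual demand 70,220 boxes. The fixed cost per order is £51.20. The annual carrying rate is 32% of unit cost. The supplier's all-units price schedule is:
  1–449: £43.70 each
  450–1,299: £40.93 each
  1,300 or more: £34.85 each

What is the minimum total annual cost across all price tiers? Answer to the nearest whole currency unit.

Holding cost per unit per year at price C is H = 0.32·C.
For each price level, check whether its EOQ is feasible; otherwise the best quantity at that price is the breakpoint.
Tier 1 (£43.70): EOQ = 717.1 exceeds tier's upper bound 449, so this tier is dominated.
EOQ at £40.93 = 740.9 (feasible in tier 2): TC = 70,220×£40.93 + (70,220/740.9)×51.2 + (740.9/2)×0.32×£40.93 = £2,883,809.17.
EOQ at £34.85 = 803.0 < 1300, so use break Q=1300: TC = 70,220×£34.85 + (70,220/1300.0)×51.2 + (1300.0/2)×0.32×£34.85 = £2,457,181.39.
Lowest total cost among the candidates is at Q = 1300.0.

TC* ≈ £2,457,181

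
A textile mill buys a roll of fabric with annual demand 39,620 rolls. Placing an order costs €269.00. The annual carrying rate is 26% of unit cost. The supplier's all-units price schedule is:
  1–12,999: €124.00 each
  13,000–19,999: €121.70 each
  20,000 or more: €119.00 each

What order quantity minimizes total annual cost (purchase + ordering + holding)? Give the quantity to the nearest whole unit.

Q* ≈ 813 rolls

Holding cost per unit per year at price C is H = 0.26·C.
For each price level, check whether its EOQ is feasible; otherwise the best quantity at that price is the breakpoint.
EOQ at €124.00 = 813.1 (feasible in tier 1): TC = 39,620×€124.00 + (39,620/813.1)×269 + (813.1/2)×0.26×€124.00 = €4,939,094.76.
EOQ at €121.70 = 820.8 < 13000, so use break Q=13000: TC = 39,620×€121.70 + (39,620/13000.0)×269 + (13000.0/2)×0.26×€121.70 = €5,028,246.83.
EOQ at €119.00 = 830.0 < 20000, so use break Q=20000: TC = 39,620×€119.00 + (39,620/20000.0)×269 + (20000.0/2)×0.26×€119.00 = €5,024,712.89.
Lowest total cost is €4,939,094.76 at Q = 813.1.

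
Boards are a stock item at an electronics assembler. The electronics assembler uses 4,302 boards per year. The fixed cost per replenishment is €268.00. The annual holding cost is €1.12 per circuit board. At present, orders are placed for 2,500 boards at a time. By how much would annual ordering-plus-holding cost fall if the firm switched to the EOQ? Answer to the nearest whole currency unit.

Extra cost ≈ €254 per year

EOQ = √(2DS/H) = √(2 × 4,302 × 268 / 1.12) ≈ 1434.86.
Cost at Q* = (D/Q*)S + (Q*/2)H = √(2DSH) ≈ €1,607.04.
Cost at Q = 2,500: (4,302/2,500)×268 + (2,500/2)×1.12 = €461.17 + €1,400.00 = €1,861.17.
Excess = €1,861.17 − €1,607.04 = €254.13.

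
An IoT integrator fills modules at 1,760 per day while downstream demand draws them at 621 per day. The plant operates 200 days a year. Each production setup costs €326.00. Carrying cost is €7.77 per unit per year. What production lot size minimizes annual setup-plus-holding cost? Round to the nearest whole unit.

Annual demand D = 621 × 200 = 124,200.
Production build-up factor (1 − d/p) = 1 − 621/1,760 = 0.6472.
Q* = √(2DS / (H(1 − d/p))) = √(2 × 124,200 × 326 / (7.77 × 0.6472)).
= √(80,978,400 / 5.0284) ≈ 4012.994.

Q* ≈ 4,013 modules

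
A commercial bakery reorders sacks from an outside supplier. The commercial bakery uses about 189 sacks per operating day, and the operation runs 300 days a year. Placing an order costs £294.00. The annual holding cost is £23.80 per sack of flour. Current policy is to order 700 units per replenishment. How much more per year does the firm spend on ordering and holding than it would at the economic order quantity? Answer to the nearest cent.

Extra cost ≈ £3,975.18 per year

Annual demand D = 189 × 300 = 56,700.
EOQ = √(2DS/H) = √(2 × 56,700 × 294 / 23.8) ≈ 1183.56.
Cost at Q* = (D/Q*)S + (Q*/2)H = √(2DSH) ≈ £28,168.82.
Cost at Q = 700: (56,700/700)×294 + (700/2)×23.8 = £23,814.00 + £8,330.00 = £32,144.00.
Excess = £32,144.00 − £28,168.82 = £3,975.18.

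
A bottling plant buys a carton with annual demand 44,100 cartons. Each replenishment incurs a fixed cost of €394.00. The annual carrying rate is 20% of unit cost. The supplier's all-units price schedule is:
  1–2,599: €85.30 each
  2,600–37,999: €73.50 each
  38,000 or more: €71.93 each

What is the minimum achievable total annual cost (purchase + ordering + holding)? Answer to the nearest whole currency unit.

TC* ≈ €3,267,143

Holding cost per unit per year at price C is H = 0.20·C.
Candidates are each tier's EOQ (if it falls in that tier) and each price-break quantity.
EOQ at €85.30 = 1427.2 (feasible in tier 1): TC = 44,100×€85.30 + (44,100/1427.2)×394 + (1427.2/2)×0.20×€85.30 = €3,786,078.48.
EOQ at €73.50 = 1537.5 < 2600, so use break Q=2600: TC = 44,100×€73.50 + (44,100/2600.0)×394 + (2600.0/2)×0.20×€73.50 = €3,267,142.85.
EOQ at €71.93 = 1554.2 < 38000, so use break Q=38000: TC = 44,100×€71.93 + (44,100/38000.0)×394 + (38000.0/2)×0.20×€71.93 = €3,445,904.25.
Lowest total cost among the candidates is at Q = 2600.0.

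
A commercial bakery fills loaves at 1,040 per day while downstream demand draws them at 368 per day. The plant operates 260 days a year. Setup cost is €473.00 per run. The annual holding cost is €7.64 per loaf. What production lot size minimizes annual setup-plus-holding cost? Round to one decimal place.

Annual demand D = 368 × 260 = 95,680.
Production build-up factor (1 − d/p) = 1 − 368/1,040 = 0.6462.
Q* = √(2DS / (H(1 − d/p))) = √(2 × 95,680 × 473 / (7.64 × 0.6462)).
= √(90,513,280 / 4.9366) ≈ 4281.949.

Q* ≈ 4,281.9 loaves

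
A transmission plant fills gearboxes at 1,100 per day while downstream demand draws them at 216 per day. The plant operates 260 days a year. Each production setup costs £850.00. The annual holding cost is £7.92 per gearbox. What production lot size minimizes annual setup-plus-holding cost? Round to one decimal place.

Annual demand D = 216 × 260 = 56,160.
Production build-up factor (1 − d/p) = 1 − 216/1,100 = 0.8036.
Q* = √(2DS / (H(1 − d/p))) = √(2 × 56,160 × 850 / (7.92 × 0.8036)).
= √(95,472,000 / 6.3648) ≈ 3872.983.

Q* ≈ 3,873.0 gearboxes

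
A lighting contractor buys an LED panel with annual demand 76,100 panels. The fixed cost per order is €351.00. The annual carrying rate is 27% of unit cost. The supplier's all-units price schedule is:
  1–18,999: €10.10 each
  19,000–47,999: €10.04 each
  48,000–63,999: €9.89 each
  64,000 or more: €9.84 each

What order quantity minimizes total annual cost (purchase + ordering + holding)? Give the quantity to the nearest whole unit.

Q* ≈ 4,426 panels

Holding cost per unit per year at price C is H = 0.27·C.
Candidates are each tier's EOQ (if it falls in that tier) and each price-break quantity.
EOQ at €10.10 = 4426.1 (feasible in tier 1): TC = 76,100×€10.10 + (76,100/4426.1)×351 + (4426.1/2)×0.27×€10.10 = €780,679.89.
EOQ at €10.04 = 4439.3 < 19000, so use break Q=19000: TC = 76,100×€10.04 + (76,100/19000.0)×351 + (19000.0/2)×0.27×€10.04 = €791,202.45.
EOQ at €9.89 = 4472.8 < 48000, so use break Q=48000: TC = 76,100×€9.89 + (76,100/48000.0)×351 + (48000.0/2)×0.27×€9.89 = €817,272.68.
EOQ at €9.84 = 4484.2 < 64000, so use break Q=64000: TC = 76,100×€9.84 + (76,100/64000.0)×351 + (64000.0/2)×0.27×€9.84 = €834,258.96.
Lowest total cost is €780,679.89 at Q = 4426.1.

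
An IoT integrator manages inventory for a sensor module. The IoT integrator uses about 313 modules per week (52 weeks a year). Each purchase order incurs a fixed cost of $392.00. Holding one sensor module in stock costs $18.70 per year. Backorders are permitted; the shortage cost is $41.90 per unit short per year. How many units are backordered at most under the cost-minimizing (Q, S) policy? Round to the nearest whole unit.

S* ≈ 307 modules

Annual demand D = 313 × 52 = 16,276.
With planned backorders, Q* = √(2DS/H) · √((H+B)/B).
√(2DS/H) = √(2 × 16,276 × 392 / 18.7) = 826.059.
√((H+B)/B) = √((18.7+41.9)/41.9) = 1.2026.
Q* ≈ 993.437.
S* = Q* · H/(H+B) = 993.437 × 18.7/60.6 ≈ 306.556.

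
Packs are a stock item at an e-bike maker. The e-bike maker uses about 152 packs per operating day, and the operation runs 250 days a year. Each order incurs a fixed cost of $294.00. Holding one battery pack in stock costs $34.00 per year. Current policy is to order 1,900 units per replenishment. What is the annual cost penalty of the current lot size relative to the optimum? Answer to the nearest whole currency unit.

Annual demand D = 152 × 250 = 38,000.
EOQ = √(2DS/H) = √(2 × 38,000 × 294 / 34) ≈ 810.66.
Cost at Q* = (D/Q*)S + (Q*/2)H = √(2DSH) ≈ $27,562.58.
Cost at Q = 1,900: (38,000/1,900)×294 + (1,900/2)×34 = $5,880.00 + $32,300.00 = $38,180.00.
Excess = $38,180.00 − $27,562.58 = $10,617.42.

Extra cost ≈ $10,617 per year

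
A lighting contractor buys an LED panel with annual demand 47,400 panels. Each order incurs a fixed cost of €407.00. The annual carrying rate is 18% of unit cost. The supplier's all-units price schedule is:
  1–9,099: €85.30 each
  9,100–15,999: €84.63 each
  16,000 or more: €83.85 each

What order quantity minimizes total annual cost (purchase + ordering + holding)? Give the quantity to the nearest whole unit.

Q* ≈ 1,585 panels

Holding cost per unit per year at price C is H = 0.18·C.
For each price level, check whether its EOQ is feasible; otherwise the best quantity at that price is the breakpoint.
EOQ at €85.30 = 1585.2 (feasible in tier 1): TC = 47,400×€85.30 + (47,400/1585.2)×407 + (1585.2/2)×0.18×€85.30 = €4,067,559.53.
EOQ at €84.63 = 1591.5 < 9100, so use break Q=9100: TC = 47,400×€84.63 + (47,400/9100.0)×407 + (9100.0/2)×0.18×€84.63 = €4,082,893.95.
EOQ at €83.85 = 1598.9 < 16000, so use break Q=16000: TC = 47,400×€83.85 + (47,400/16000.0)×407 + (16000.0/2)×0.18×€83.85 = €4,096,439.74.
Lowest total cost is €4,067,559.53 at Q = 1585.2.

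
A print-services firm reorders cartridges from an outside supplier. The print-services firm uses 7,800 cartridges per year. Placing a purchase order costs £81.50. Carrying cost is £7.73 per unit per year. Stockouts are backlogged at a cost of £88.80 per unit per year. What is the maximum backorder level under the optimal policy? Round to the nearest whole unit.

With planned backorders, Q* = √(2DS/H) · √((H+B)/B).
√(2DS/H) = √(2 × 7,800 × 81.5 / 7.73) = 405.556.
√((H+B)/B) = √((7.73+88.8)/88.8) = 1.0426.
Q* ≈ 422.840.
S* = Q* · H/(H+B) = 422.840 × 7.73/96.53 ≈ 33.860.

S* ≈ 34 cartridges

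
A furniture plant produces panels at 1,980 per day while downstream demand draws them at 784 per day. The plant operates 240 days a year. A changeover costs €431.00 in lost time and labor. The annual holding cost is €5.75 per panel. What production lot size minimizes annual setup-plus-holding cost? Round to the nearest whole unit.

Annual demand D = 784 × 240 = 188,160.
Production build-up factor (1 − d/p) = 1 − 784/1,980 = 0.6040.
Q* = √(2DS / (H(1 − d/p))) = √(2 × 188,160 × 431 / (5.75 × 0.6040)).
= √(162,193,920 / 3.4732) ≈ 6833.613.

Q* ≈ 6,834 panels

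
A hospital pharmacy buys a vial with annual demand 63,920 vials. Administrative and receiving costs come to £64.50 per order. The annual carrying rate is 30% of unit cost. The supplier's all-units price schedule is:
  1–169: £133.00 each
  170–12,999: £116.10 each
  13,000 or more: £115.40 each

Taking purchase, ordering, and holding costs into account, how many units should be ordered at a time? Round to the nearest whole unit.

Q* ≈ 487 vials

Holding cost per unit per year at price C is H = 0.30·C.
For each price level, check whether its EOQ is feasible; otherwise the best quantity at that price is the breakpoint.
Tier 1 (£133.00): EOQ = 454.6 exceeds tier's upper bound 169, so this tier is dominated.
EOQ at £116.10 = 486.6 (feasible in tier 2): TC = 63,920×£116.10 + (63,920/486.6)×64.5 + (486.6/2)×0.30×£116.10 = £7,438,058.89.
EOQ at £115.40 = 488.0 < 13000, so use break Q=13000: TC = 63,920×£115.40 + (63,920/13000.0)×64.5 + (13000.0/2)×0.30×£115.40 = £7,601,715.14.
Lowest total cost is £7,438,058.89 at Q = 486.6.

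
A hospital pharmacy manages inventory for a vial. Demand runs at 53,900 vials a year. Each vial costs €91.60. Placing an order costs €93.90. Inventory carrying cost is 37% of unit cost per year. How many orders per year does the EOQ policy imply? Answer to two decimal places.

N ≈ 98.63 orders per year

Holding cost H = 0.37 × €91.60 = €33.8920 per unit per year.
The optimal lot size = √(2DS/H) = √(2 × 53,900 × 93.9 / 33.892) ≈ 546.50.
Orders per year = D / Q* = 53,900 / 546.50 ≈ 98.627.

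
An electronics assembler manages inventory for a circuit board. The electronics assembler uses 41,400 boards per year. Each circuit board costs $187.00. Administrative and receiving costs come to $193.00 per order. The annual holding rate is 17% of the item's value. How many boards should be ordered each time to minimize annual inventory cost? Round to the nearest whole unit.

Q* ≈ 709 boards

Holding cost H = 0.17 × $187.00 = $31.7900 per unit per year.
EOQ = √(2DS / H) = √(2 × 41,400 × 193 / 31.79).
= √(15,980,400 / 31.79) = √502,686.3794 ≈ 709.004.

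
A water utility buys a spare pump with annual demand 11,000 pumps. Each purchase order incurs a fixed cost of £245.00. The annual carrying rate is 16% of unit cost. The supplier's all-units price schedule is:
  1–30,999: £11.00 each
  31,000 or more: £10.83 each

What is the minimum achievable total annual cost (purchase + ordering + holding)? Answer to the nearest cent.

TC* ≈ £124,080.00

Holding cost per unit per year at price C is H = 0.16·C.
Evaluate total cost at each tier's feasible EOQ or, if the EOQ is below the tier, at the tier's minimum quantity.
EOQ at £11.00 = 1750.0 (feasible in tier 1): TC = 11,000×£11.00 + (11,000/1750.0)×245 + (1750.0/2)×0.16×£11.00 = £124,080.00.
EOQ at £10.83 = 1763.7 < 31000, so use break Q=31000: TC = 11,000×£10.83 + (11,000/31000.0)×245 + (31000.0/2)×0.16×£10.83 = £146,075.34.
Lowest total cost among the candidates is at Q = 1750.0.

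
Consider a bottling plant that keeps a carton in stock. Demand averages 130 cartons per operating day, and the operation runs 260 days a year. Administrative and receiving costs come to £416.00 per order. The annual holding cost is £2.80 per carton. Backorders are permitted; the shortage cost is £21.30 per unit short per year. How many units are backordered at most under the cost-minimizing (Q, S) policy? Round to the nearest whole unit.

S* ≈ 392 cartons

Annual demand D = 130 × 260 = 33,800.
With planned backorders, Q* = √(2DS/H) · √((H+B)/B).
√(2DS/H) = √(2 × 33,800 × 416 / 2.8) = 3169.137.
√((H+B)/B) = √((2.8+21.3)/21.3) = 1.0637.
Q* ≈ 3371.007.
S* = Q* · H/(H+B) = 3371.007 × 2.8/24.1 ≈ 391.652.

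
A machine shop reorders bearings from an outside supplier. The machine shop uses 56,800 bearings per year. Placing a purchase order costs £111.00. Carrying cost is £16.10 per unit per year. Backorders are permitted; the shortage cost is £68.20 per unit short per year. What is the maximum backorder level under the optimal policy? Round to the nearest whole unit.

With planned backorders, Q* = √(2DS/H) · √((H+B)/B).
√(2DS/H) = √(2 × 56,800 × 111 / 16.1) = 884.989.
√((H+B)/B) = √((16.1+68.2)/68.2) = 1.1118.
Q* ≈ 983.919.
S* = Q* · H/(H+B) = 983.919 × 16.1/84.3 ≈ 187.913.

S* ≈ 188 bearings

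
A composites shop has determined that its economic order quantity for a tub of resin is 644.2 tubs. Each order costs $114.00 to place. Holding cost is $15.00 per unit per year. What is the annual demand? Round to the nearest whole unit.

D ≈ 27,302 tubs per year

Invert the EOQ relation Q*² = 2DS/H.
From Q* = √(2DS/H): D = Q*²H / (2S) = 644.2² × 15 / (2 × 114) = 27302.213.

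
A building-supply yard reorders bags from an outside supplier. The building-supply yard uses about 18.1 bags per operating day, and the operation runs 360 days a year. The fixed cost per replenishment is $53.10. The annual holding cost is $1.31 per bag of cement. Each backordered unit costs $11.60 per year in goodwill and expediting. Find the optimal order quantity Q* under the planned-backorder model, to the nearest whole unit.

Annual demand D = 18.1 × 360 = 6,516.
With planned backorders, Q* = √(2DS/H) · √((H+B)/B).
√(2DS/H) = √(2 × 6,516 × 53.1 / 1.31) = 726.804.
√((H+B)/B) = √((1.31+11.6)/11.6) = 1.0550.
Q* ≈ 766.746.

Q* ≈ 767 bags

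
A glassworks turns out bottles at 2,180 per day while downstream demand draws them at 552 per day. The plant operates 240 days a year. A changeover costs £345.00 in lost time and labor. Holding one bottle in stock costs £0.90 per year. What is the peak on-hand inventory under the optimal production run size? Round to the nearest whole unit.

Annual demand D = 552 × 240 = 132,480.
Production build-up factor (1 − d/p) = 1 − 552/2,180 = 0.7468.
Q* = √(2DS / (H(1 − d/p))) = √(2 × 132,480 × 345 / (0.9 × 0.7468)).
= √(91,411,200 / 0.6721) ≈ 11662.173.
Maximum inventory = Q*(1 − d/p) = 11662.173 × 0.7468 ≈ 8709.183.

I_max ≈ 8,709 bottles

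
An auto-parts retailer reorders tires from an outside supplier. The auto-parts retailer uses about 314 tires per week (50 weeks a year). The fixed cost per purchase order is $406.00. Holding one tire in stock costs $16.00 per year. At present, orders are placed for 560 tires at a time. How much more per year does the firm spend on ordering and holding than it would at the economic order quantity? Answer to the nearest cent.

Extra cost ≈ $1,580.54 per year

Annual demand D = 314 × 50 = 15,700.
EOQ = √(2DS/H) = √(2 × 15,700 × 406 / 16) ≈ 892.62.
Cost at Q* = (D/Q*)S + (Q*/2)H = √(2DSH) ≈ $14,281.96.
Cost at Q = 560: (15,700/560)×406 + (560/2)×16 = $11,382.50 + $4,480.00 = $15,862.50.
Excess = $15,862.50 − $14,281.96 = $1,580.54.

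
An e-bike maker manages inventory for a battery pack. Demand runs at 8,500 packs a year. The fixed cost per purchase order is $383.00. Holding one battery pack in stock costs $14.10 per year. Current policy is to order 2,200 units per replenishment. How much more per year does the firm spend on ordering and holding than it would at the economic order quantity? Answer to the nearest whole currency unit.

EOQ = √(2DS/H) = √(2 × 8,500 × 383 / 14.1) ≈ 679.54.
Cost at Q* = (D/Q*)S + (Q*/2)H = √(2DSH) ≈ $9,581.50.
Cost at Q = 2,200: (8,500/2,200)×383 + (2,200/2)×14.1 = $1,479.77 + $15,510.00 = $16,989.77.
Excess = $16,989.77 − $9,581.50 = $7,408.27.

Extra cost ≈ $7,408 per year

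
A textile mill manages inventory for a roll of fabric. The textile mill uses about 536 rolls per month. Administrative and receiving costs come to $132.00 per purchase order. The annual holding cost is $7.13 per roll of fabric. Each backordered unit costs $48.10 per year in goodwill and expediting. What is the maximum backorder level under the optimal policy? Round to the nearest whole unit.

Annual demand D = 536 × 12 = 6,432.
With planned backorders, Q* = √(2DS/H) · √((H+B)/B).
√(2DS/H) = √(2 × 6,432 × 132 / 7.13) = 488.012.
√((H+B)/B) = √((7.13+48.1)/48.1) = 1.0716.
Q* ≈ 522.932.
S* = Q* · H/(H+B) = 522.932 × 7.13/55.23 ≈ 67.509.

S* ≈ 68 rolls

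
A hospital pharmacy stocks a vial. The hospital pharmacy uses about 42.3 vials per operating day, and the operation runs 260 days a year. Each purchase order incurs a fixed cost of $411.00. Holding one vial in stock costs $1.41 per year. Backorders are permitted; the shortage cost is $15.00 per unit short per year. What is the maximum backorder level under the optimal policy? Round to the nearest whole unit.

Annual demand D = 42.3 × 260 = 10,998.
With planned backorders, Q* = √(2DS/H) · √((H+B)/B).
√(2DS/H) = √(2 × 10,998 × 411 / 1.41) = 2532.114.
√((H+B)/B) = √((1.41+15)/15) = 1.0459.
Q* ≈ 2648.451.
S* = Q* · H/(H+B) = 2648.451 × 1.41/16.41 ≈ 227.563.

S* ≈ 228 vials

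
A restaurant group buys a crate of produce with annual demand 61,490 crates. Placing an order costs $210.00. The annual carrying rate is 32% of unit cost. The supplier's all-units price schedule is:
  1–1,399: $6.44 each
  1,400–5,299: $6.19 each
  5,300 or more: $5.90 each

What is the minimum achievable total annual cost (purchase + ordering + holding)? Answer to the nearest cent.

Holding cost per unit per year at price C is H = 0.32·C.
Candidates are each tier's EOQ (if it falls in that tier) and each price-break quantity.
Tier 1 ($6.44): EOQ = 3540.0 exceeds tier's upper bound 1399, so this tier is dominated.
EOQ at $6.19 = 3610.8 (feasible in tier 2): TC = 61,490×$6.19 + (61,490/3610.8)×210 + (3610.8/2)×0.32×$6.19 = $387,775.42.
EOQ at $5.90 = 3698.5 < 5300, so use break Q=5300: TC = 61,490×$5.90 + (61,490/5300.0)×210 + (5300.0/2)×0.32×$5.90 = $370,230.60.
Lowest total cost among the candidates is at Q = 5300.0.

TC* ≈ $370,230.60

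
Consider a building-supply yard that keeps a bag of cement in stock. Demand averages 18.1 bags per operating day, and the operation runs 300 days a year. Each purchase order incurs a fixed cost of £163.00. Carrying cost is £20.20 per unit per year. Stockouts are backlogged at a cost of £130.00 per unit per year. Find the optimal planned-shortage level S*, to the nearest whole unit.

Annual demand D = 18.1 × 300 = 5,430.
With planned backorders, Q* = √(2DS/H) · √((H+B)/B).
√(2DS/H) = √(2 × 5,430 × 163 / 20.2) = 296.028.
√((H+B)/B) = √((20.2+130)/130) = 1.0749.
Q* ≈ 318.197.
S* = Q* · H/(H+B) = 318.197 × 20.2/150.2 ≈ 42.793.

S* ≈ 43 bags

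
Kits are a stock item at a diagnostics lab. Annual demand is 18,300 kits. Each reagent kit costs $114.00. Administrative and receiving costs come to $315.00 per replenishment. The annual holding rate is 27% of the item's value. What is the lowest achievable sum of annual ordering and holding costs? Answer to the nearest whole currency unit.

TC* ≈ $18,838

Holding cost H = 0.27 × $114.00 = $30.7800 per unit per year.
Q* = √(2DS/H) = √(2 × 18,300 × 315 / 30.78) ≈ 612.01.
At the optimum the two cost components are equal, so total cost = 2·(Q*/2)H = Q*·H.
Minimum total = √(2DSH) = √(2 × 18,300 × 315 × 30.78) ≈ 18837.798.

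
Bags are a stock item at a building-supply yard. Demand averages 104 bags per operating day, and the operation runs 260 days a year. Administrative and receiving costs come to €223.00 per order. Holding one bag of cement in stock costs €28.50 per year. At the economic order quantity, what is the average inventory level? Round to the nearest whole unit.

Average inventory ≈ 325 bags

Annual demand D = 104 × 260 = 27,040.
Q* = √(2DS/H) = √(2 × 27,040 × 223 / 28.5) ≈ 650.50.
Average inventory = Q*/2 ≈ 650.50 / 2 = 325.251.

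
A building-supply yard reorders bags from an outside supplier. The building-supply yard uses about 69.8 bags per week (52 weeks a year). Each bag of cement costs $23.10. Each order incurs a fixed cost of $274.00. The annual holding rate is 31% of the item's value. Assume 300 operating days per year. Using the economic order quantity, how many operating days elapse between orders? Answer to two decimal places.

Annual demand D = 69.8 × 52 = 3,629.6.
Holding cost H = 0.31 × $23.10 = $7.1610 per unit per year.
The optimal lot size = √(2DS/H) = √(2 × 3,629.6 × 274 / 7.161) ≈ 527.03.
Cycle time = Q*/D × 300 = 527.03 / 3,629.6 × 300 ≈ 43.561 days.

T ≈ 43.56 days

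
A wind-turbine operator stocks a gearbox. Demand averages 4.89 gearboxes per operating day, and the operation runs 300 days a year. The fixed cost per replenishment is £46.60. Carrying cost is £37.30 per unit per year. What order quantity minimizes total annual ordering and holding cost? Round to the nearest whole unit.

Q* ≈ 61 gearboxes

Annual demand D = 4.89 × 300 = 1,467.
EOQ = √(2DS / H) = √(2 × 1,467 × 46.6 / 37.3).
= √(136,724.4 / 37.3) = √3,665.5335 ≈ 60.544.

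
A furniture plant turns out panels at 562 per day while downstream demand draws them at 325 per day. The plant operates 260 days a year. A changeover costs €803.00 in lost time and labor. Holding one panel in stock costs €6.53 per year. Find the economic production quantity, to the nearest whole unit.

Annual demand D = 325 × 260 = 84,500.
Production build-up factor (1 − d/p) = 1 − 325/562 = 0.4217.
Q* = √(2DS / (H(1 − d/p))) = √(2 × 84,500 × 803 / (6.53 × 0.4217)).
= √(135,707,000 / 2.7538) ≈ 7020.023.

Q* ≈ 7,020 panels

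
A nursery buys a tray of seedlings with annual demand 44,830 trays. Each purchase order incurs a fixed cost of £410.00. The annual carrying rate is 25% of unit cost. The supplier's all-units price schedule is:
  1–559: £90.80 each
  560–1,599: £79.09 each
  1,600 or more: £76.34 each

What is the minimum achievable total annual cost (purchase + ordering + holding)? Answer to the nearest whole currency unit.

TC* ≈ £3,449,078

Holding cost per unit per year at price C is H = 0.25·C.
Candidates are each tier's EOQ (if it falls in that tier) and each price-break quantity.
Tier 1 (£90.80): EOQ = 1272.6 exceeds tier's upper bound 559, so this tier is dominated.
EOQ at £79.09 = 1363.5 (feasible in tier 2): TC = 44,830×£79.09 + (44,830/1363.5)×410 + (1363.5/2)×0.25×£79.09 = £3,572,564.84.
EOQ at £76.34 = 1387.9 < 1600, so use break Q=1600: TC = 44,830×£76.34 + (44,830/1600.0)×410 + (1600.0/2)×0.25×£76.34 = £3,449,077.89.
Lowest total cost among the candidates is at Q = 1600.0.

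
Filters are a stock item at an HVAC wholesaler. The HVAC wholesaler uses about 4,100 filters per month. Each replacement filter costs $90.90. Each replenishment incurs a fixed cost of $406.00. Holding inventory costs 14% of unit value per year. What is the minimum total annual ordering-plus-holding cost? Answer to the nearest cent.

Annual demand D = 4,100 × 12 = 49,200.
Holding cost H = 0.14 × $90.90 = $12.7260 per unit per year.
The optimal lot size = √(2DS/H) = √(2 × 49,200 × 406 / 12.726) ≈ 1771.80.
At the optimum the two cost components are equal, so total cost = 2·(Q*/2)H = Q*·H.
Minimum total = √(2DSH) = √(2 × 49,200 × 406 × 12.726) ≈ 22547.922.

TC* ≈ $22,547.92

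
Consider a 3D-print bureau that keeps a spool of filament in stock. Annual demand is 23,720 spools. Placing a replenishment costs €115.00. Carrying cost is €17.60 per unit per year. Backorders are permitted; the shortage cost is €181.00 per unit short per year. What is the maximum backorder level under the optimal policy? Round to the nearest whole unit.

S* ≈ 52 spools

With planned backorders, Q* = √(2DS/H) · √((H+B)/B).
√(2DS/H) = √(2 × 23,720 × 115 / 17.6) = 556.756.
√((H+B)/B) = √((17.6+181)/181) = 1.0475.
Q* ≈ 583.197.
S* = Q* · H/(H+B) = 583.197 × 17.6/198.6 ≈ 51.683.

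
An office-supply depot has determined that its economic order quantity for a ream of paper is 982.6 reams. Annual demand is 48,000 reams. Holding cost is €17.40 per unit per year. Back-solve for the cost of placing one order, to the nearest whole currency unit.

S ≈ €175

The basic EOQ model gives Q* = √(2DS/H); rearrange for the unknown.
From Q* = √(2DS/H): S = Q*²H / (2D) = 982.6² × 17.4 / (2 × 48,000) = 174.9974.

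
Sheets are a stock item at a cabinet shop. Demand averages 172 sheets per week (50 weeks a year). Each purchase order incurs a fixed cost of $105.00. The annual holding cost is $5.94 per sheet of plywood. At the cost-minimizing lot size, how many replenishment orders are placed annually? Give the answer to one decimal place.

N ≈ 15.6 orders per year

Annual demand D = 172 × 50 = 8,600.
EOQ = √(2DS/H) = √(2 × 8,600 × 105 / 5.94) ≈ 551.40.
Orders per year = D / Q* = 8,600 / 551.40 ≈ 15.597.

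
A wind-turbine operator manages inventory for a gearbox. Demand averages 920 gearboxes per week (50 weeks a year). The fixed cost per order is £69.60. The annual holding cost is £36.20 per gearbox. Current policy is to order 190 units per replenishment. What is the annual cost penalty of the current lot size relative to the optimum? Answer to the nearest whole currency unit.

Annual demand D = 920 × 50 = 46,000.
EOQ = √(2DS/H) = √(2 × 46,000 × 69.6 / 36.2) ≈ 420.58.
Cost at Q* = (D/Q*)S + (Q*/2)H = √(2DSH) ≈ £15,224.84.
Cost at Q = 190: (46,000/190)×69.6 + (190/2)×36.2 = £16,850.53 + £3,439.00 = £20,289.53.
Excess = £20,289.53 − £15,224.84 = £5,064.68.

Extra cost ≈ £5,065 per year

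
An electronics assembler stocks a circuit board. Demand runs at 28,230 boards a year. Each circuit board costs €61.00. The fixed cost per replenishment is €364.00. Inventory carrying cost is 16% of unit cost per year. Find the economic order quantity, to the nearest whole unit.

Holding cost H = 0.16 × €61.00 = €9.7600 per unit per year.
EOQ = √(2DS / H) = √(2 × 28,230 × 364 / 9.76).
= √(20,551,440 / 9.76) = √2,105,680.3279 ≈ 1451.096.

Q* ≈ 1,451 boards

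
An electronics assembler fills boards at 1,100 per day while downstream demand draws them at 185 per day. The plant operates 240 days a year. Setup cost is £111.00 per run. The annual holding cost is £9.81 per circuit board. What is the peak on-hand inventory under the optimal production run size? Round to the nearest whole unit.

Annual demand D = 185 × 240 = 44,400.
Production build-up factor (1 − d/p) = 1 − 185/1,100 = 0.8318.
Q* = √(2DS / (H(1 − d/p))) = √(2 × 44,400 × 111 / (9.81 × 0.8318)).
= √(9,856,800 / 8.1601) ≈ 1099.055.
Maximum inventory = Q*(1 − d/p) = 1099.055 × 0.8318 ≈ 914.214.

I_max ≈ 914 boards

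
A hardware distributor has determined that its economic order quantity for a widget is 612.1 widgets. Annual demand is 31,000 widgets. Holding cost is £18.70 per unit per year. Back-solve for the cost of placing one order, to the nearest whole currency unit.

S ≈ £113

The basic EOQ model gives Q* = √(2DS/H); rearrange for the unknown.
From Q* = √(2DS/H): S = Q*²H / (2D) = 612.1² × 18.7 / (2 × 31,000) = 113.0042.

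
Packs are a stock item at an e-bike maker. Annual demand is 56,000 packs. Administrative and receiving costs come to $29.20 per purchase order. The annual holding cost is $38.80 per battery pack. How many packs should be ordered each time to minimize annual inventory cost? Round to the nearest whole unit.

EOQ = √(2DS / H) = √(2 × 56,000 × 29.2 / 38.8).
= √(3,270,400 / 38.8) = √84,288.6598 ≈ 290.325.

Q* ≈ 290 packs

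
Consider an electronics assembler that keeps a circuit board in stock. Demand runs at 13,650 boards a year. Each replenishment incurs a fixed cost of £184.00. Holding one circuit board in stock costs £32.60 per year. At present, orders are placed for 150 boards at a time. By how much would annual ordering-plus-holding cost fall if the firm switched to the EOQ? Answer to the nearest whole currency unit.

Extra cost ≈ £6,392 per year

EOQ = √(2DS/H) = √(2 × 13,650 × 184 / 32.6) ≈ 392.54.
Cost at Q* = (D/Q*)S + (Q*/2)H = √(2DSH) ≈ £12,796.73.
Cost at Q = 150: (13,650/150)×184 + (150/2)×32.6 = £16,744.00 + £2,445.00 = £19,189.00.
Excess = £19,189.00 − £12,796.73 = £6,392.27.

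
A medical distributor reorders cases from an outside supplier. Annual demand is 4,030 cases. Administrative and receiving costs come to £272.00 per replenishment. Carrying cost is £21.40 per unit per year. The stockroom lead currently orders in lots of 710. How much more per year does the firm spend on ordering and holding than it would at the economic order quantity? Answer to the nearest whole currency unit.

EOQ = √(2DS/H) = √(2 × 4,030 × 272 / 21.4) ≈ 320.07.
Cost at Q* = (D/Q*)S + (Q*/2)H = √(2DSH) ≈ £6,849.50.
Cost at Q = 710: (4,030/710)×272 + (710/2)×21.4 = £1,543.89 + £7,597.00 = £9,140.89.
Excess = £9,140.89 − £6,849.50 = £2,291.39.

Extra cost ≈ £2,291 per year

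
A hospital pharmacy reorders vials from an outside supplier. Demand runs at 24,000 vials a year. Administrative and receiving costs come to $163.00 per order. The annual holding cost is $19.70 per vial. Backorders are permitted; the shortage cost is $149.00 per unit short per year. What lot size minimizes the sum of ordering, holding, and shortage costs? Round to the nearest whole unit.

Q* ≈ 671 vials

With planned backorders, Q* = √(2DS/H) · √((H+B)/B).
√(2DS/H) = √(2 × 24,000 × 163 / 19.7) = 630.204.
√((H+B)/B) = √((19.7+149)/149) = 1.0641.
Q* ≈ 670.572.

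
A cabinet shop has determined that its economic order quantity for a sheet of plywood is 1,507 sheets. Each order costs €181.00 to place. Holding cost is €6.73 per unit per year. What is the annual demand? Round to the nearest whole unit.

The basic EOQ model gives Q* = √(2DS/H); rearrange for the unknown.
From Q* = √(2DS/H): D = Q*²H / (2S) = 1,507² × 6.73 / (2 × 181) = 42221.436.

D ≈ 42,221 sheets per year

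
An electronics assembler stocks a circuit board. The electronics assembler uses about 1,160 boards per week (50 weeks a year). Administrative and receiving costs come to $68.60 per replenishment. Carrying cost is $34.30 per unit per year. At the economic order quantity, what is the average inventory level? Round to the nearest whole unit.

Annual demand D = 1,160 × 50 = 58,000.
EOQ = √(2DS/H) = √(2 × 58,000 × 68.6 / 34.3) ≈ 481.66.
Average inventory = Q*/2 ≈ 481.66 / 2 = 240.832.

Average inventory ≈ 241 boards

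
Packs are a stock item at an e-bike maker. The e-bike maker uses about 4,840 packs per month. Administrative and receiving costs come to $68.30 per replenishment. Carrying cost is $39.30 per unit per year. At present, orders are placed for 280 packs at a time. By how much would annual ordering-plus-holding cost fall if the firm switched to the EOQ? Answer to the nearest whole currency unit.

Extra cost ≈ $2,012 per year

Annual demand D = 4,840 × 12 = 58,080.
EOQ = √(2DS/H) = √(2 × 58,080 × 68.3 / 39.3) ≈ 449.31.
Cost at Q* = (D/Q*)S + (Q*/2)H = √(2DSH) ≈ $17,657.73.
Cost at Q = 280: (58,080/280)×68.3 + (280/2)×39.3 = $14,167.37 + $5,502.00 = $19,669.37.
Excess = $19,669.37 − $17,657.73 = $2,011.64.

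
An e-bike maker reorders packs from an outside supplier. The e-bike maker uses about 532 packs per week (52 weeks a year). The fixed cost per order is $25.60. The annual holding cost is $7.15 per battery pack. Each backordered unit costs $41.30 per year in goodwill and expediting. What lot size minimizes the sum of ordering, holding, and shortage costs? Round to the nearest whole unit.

Q* ≈ 482 packs

Annual demand D = 532 × 52 = 27,664.
With planned backorders, Q* = √(2DS/H) · √((H+B)/B).
√(2DS/H) = √(2 × 27,664 × 25.6 / 7.15) = 445.081.
√((H+B)/B) = √((7.15+41.3)/41.3) = 1.0831.
Q* ≈ 482.071.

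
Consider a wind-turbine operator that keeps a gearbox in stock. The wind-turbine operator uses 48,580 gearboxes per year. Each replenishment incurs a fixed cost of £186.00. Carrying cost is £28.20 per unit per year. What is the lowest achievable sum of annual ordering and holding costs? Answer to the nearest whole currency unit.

TC* ≈ £22,575

EOQ = √(2DS/H) = √(2 × 48,580 × 186 / 28.2) ≈ 800.53.
At the optimum the two cost components are equal, so total cost = 2·(Q*/2)H = Q*·H.
Minimum total = √(2DSH) = √(2 × 48,580 × 186 × 28.2) ≈ 22574.845.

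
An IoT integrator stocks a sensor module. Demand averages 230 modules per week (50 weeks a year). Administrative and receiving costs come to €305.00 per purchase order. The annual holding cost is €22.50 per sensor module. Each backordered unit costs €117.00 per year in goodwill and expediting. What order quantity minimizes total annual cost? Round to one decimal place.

Annual demand D = 230 × 50 = 11,500.
With planned backorders, Q* = √(2DS/H) · √((H+B)/B).
√(2DS/H) = √(2 × 11,500 × 305 / 22.5) = 558.371.
√((H+B)/B) = √((22.5+117)/117) = 1.0919.
Q* ≈ 609.701.

Q* ≈ 609.7 modules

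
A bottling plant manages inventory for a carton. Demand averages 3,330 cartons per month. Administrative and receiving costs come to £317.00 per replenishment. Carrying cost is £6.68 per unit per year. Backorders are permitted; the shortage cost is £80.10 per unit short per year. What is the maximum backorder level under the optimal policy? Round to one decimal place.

Annual demand D = 3,330 × 12 = 39,960.
With planned backorders, Q* = √(2DS/H) · √((H+B)/B).
√(2DS/H) = √(2 × 39,960 × 317 / 6.68) = 1947.463.
√((H+B)/B) = √((6.68+80.1)/80.1) = 1.0409.
Q* ≈ 2027.042.
S* = Q* · H/(H+B) = 2027.042 × 6.68/86.78 ≈ 156.034.

S* ≈ 156.0 cartons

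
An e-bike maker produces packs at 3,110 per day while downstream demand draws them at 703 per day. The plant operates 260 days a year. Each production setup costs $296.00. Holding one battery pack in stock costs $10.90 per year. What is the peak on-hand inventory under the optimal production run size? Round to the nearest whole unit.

I_max ≈ 2,772 packs

Annual demand D = 703 × 260 = 182,780.
Production build-up factor (1 − d/p) = 1 − 703/3,110 = 0.7740.
Q* = √(2DS / (H(1 − d/p))) = √(2 × 182,780 × 296 / (10.9 × 0.7740)).
= √(108,205,760 / 8.4361) ≈ 3581.410.
Maximum inventory = Q*(1 − d/p) = 3581.410 × 0.7740 ≈ 2771.850.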